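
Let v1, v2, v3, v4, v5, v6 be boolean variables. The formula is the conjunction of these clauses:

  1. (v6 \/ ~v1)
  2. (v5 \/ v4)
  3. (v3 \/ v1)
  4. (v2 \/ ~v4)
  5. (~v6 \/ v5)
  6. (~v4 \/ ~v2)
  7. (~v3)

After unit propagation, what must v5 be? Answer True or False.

True

(~v3) stands alone — v3 = False.
From (v3 \/ v1) and v3 = False: v1 = True.
(v6 \/ ~v1) with v1 = True leaves only v6, so v6 = True.
In (v5 \/ ~v6), ~v6 is now false; v5 must hold, so v5 = True.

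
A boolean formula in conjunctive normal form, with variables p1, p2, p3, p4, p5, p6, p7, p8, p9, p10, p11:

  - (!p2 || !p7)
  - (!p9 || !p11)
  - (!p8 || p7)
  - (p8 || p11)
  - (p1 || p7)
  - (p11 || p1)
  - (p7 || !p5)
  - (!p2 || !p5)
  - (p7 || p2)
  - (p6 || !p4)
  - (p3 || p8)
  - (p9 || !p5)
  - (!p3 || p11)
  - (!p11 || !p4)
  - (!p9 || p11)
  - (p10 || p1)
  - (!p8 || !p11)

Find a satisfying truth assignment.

p1=True, p2=False, p3=True, p4=False, p5=False, p6=True, p7=True, p8=False, p9=False, p10=True, p11=True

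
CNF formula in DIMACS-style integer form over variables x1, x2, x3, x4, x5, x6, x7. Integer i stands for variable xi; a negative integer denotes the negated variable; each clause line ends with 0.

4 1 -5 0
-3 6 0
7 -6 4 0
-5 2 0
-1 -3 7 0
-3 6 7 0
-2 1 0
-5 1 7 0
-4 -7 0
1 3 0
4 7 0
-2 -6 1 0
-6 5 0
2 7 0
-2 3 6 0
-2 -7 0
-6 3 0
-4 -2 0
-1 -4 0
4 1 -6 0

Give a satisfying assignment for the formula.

x1 = True, x2 = False, x3 = False, x4 = False, x5 = False, x6 = False, x7 = True

Check each clause:
  1. (x1 ∨ ¬x5 ∨ x4) — x1 is true.
  2. (¬x3 ∨ x6) — ¬x3 is true.
  3. (x4 ∨ x7 ∨ ¬x6) — ¬x6 is true.
  4. (¬x5 ∨ x2) — ¬x5 is true.
  5. (¬x3 ∨ ¬x1 ∨ x7) — ¬x3 is true.
  6. (x6 ∨ x7 ∨ ¬x3) — ¬x3 is true.
  7. (x1 ∨ ¬x2) — x1 is true.
  8. (x1 ∨ x7 ∨ ¬x5) — x1 is true.
  9. (¬x4 ∨ ¬x7) — ¬x4 is true.
  10. (x3 ∨ x1) — x1 is true.
  11. (x7 ∨ x4) — x7 is true.
  12. (¬x2 ∨ x1 ∨ ¬x6) — x1 is true.
  13. (¬x6 ∨ x5) — ¬x6 is true.
  14. (x7 ∨ x2) — x7 is true.
  15. (x6 ∨ ¬x2 ∨ x3) — ¬x2 is true.
  16. (¬x7 ∨ ¬x2) — ¬x2 is true.
  17. (x3 ∨ ¬x6) — ¬x6 is true.
  18. (¬x4 ∨ ¬x2) — ¬x4 is true.
  19. (¬x4 ∨ ¬x1) — ¬x4 is true.
  20. (x4 ∨ ¬x6 ∨ x1) — x1 is true.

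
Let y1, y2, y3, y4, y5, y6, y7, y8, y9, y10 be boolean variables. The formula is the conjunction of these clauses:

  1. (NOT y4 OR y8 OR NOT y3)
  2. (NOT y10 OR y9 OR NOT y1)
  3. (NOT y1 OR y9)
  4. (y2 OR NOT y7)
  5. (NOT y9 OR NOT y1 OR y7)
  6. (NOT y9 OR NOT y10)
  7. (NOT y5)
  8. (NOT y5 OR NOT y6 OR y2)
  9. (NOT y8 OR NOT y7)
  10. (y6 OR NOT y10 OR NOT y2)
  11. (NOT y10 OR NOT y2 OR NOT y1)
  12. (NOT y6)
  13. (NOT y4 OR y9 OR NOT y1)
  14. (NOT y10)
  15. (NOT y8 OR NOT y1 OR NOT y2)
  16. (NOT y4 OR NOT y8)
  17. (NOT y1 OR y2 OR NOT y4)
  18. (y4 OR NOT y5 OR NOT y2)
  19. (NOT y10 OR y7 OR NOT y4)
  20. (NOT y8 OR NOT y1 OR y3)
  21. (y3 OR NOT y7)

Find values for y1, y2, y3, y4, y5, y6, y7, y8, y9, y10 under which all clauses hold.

y1=0  y2=1  y3=0  y4=0  y5=0  y6=0  y7=0  y8=1  y9=1  y10=0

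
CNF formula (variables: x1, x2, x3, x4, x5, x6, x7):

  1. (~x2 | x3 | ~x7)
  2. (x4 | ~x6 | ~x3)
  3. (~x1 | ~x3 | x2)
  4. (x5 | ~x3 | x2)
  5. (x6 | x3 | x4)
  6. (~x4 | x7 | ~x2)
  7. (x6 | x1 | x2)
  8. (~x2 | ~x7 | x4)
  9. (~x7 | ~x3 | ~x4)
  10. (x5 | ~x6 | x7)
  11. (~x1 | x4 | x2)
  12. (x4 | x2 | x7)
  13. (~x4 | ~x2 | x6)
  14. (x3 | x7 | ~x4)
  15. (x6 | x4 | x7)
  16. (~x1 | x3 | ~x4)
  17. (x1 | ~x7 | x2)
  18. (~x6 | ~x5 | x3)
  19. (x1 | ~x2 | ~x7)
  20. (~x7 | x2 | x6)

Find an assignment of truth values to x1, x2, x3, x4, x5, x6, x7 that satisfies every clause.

x1 = F, x2 = F, x3 = T, x4 = T, x5 = T, x6 = T, x7 = F

Check each clause:
  1. (~x7 | x3 | ~x2) — ~x7 is true.
  2. (~x3 | ~x6 | x4) — x4 is true.
  3. (~x1 | x2 | ~x3) — ~x1 is true.
  4. (x5 | x2 | ~x3) — x5 is true.
  5. (x4 | x6 | x3) — x3 is true.
  6. (x7 | ~x4 | ~x2) — ~x2 is true.
  7. (x1 | x6 | x2) — x6 is true.
  8. (~x7 | ~x2 | x4) — ~x7 is true.
  9. (~x3 | ~x7 | ~x4) — ~x7 is true.
  10. (~x6 | x5 | x7) — x5 is true.
  11. (~x1 | x4 | x2) — x4 is true.
  12. (x4 | x7 | x2) — x4 is true.
  13. (~x4 | x6 | ~x2) — ~x2 is true.
  14. (~x4 | x3 | x7) — x3 is true.
  15. (x6 | x7 | x4) — x4 is true.
  16. (x3 | ~x4 | ~x1) — x3 is true.
  17. (x2 | x1 | ~x7) — ~x7 is true.
  18. (~x6 | x3 | ~x5) — x3 is true.
  19. (~x2 | x1 | ~x7) — ~x7 is true.
  20. (~x7 | x2 | x6) — ~x7 is true.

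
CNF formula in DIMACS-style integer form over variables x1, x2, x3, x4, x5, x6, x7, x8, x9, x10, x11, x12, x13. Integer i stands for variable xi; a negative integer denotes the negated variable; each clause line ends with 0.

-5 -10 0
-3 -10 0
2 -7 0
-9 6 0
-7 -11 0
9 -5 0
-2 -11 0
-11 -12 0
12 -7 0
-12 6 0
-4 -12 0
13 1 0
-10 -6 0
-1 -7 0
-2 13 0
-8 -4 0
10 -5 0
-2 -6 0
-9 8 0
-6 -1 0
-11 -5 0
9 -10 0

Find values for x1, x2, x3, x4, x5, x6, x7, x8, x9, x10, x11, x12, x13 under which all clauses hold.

x1 = F, x2 = F, x3 = F, x4 = F, x5 = F, x6 = F, x7 = F, x8 = F, x9 = F, x10 = F, x11 = T, x12 = F, x13 = T

Check each clause:
  1. (NOT x10 OR NOT x5) — NOT x5 is true.
  2. (NOT x10 OR NOT x3) — NOT x3 is true.
  3. (NOT x7 OR x2) — NOT x7 is true.
  4. (x6 OR NOT x9) — NOT x9 is true.
  5. (NOT x11 OR NOT x7) — NOT x7 is true.
  6. (x9 OR NOT x5) — NOT x5 is true.
  7. (NOT x2 OR NOT x11) — NOT x2 is true.
  8. (NOT x12 OR NOT x11) — NOT x12 is true.
  9. (x12 OR NOT x7) — NOT x7 is true.
  10. (NOT x12 OR x6) — NOT x12 is true.
  11. (NOT x12 OR NOT x4) — NOT x12 is true.
  12. (x13 OR x1) — x13 is true.
  13. (NOT x10 OR NOT x6) — NOT x6 is true.
  14. (NOT x7 OR NOT x1) — NOT x7 is true.
  15. (NOT x2 OR x13) — x13 is true.
  16. (NOT x8 OR NOT x4) — NOT x8 is true.
  17. (NOT x5 OR x10) — NOT x5 is true.
  18. (NOT x6 OR NOT x2) — NOT x6 is true.
  19. (NOT x9 OR x8) — NOT x9 is true.
  20. (NOT x1 OR NOT x6) — NOT x6 is true.
  21. (NOT x5 OR NOT x11) — NOT x5 is true.
  22. (x9 OR NOT x10) — NOT x10 is true.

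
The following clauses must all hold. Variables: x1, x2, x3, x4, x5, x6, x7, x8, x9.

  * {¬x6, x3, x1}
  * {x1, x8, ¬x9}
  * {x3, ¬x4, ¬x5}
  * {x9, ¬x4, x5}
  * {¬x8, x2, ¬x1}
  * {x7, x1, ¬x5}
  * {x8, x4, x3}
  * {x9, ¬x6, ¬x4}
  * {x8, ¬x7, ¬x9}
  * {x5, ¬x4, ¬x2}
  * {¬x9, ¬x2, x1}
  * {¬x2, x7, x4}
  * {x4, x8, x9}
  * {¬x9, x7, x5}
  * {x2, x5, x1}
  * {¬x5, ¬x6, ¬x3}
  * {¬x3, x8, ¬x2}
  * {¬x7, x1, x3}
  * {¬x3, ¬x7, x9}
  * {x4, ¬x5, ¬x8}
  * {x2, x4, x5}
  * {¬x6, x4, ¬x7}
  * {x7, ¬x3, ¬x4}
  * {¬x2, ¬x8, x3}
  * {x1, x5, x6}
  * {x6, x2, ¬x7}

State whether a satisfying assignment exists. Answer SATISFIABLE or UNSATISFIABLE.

Try x1 = True.
The remaining clauses are satisfied by x2 = True, x3 = True, x4 = False, x5 = False, x6 = False, x7 = True, x8 = True, x9 = True.
So x1 = T, x2 = T, x3 = T, x4 = F, x5 = F, x6 = F, x7 = T, x8 = T, x9 = T is a satisfying assignment.

SATISFIABLE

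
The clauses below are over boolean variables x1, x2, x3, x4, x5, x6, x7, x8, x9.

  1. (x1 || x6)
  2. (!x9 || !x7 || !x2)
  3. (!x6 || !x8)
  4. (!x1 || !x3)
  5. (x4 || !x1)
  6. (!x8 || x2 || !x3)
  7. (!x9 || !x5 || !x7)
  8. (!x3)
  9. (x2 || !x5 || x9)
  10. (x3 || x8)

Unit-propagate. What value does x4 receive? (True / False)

True

Unit clause (!x3) sets x3 = False.
(x3 || x8) with x3 = False leaves only x8, so x8 = True.
In (!x8 || !x6), !x8 is now false; !x6 must hold, so x6 = False.
(x1 || x6) with x6 = False leaves only x1, so x1 = True.
From (!x1 || x4) and x1 = True: x4 = True.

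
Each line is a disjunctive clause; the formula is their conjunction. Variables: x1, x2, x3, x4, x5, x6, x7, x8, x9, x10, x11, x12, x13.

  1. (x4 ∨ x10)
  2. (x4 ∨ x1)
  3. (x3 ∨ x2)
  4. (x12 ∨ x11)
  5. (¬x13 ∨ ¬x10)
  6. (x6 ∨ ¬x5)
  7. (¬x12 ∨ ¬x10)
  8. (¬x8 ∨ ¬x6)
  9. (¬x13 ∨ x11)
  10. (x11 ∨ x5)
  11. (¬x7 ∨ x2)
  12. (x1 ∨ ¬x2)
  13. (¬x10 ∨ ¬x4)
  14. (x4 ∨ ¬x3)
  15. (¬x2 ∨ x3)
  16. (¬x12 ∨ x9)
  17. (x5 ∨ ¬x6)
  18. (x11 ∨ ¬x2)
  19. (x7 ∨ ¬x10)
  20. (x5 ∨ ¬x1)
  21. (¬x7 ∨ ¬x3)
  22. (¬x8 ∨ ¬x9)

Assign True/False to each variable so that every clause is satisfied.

x8 occurs only negated in the remaining clauses — set x8 = False.
Pure literal: x13 appears only negated; assign x13 = False.
Try x1 = True.
  then x5 is forced to True.
  then x6 is forced to True.
The remaining clauses are satisfied by x2 = False, x3 = True, x4 = True, x7 = False, x9 = True, x10 = False, x11 = False, x12 = True.

x1=T, x2=F, x3=T, x4=T, x5=T, x6=T, x7=F, x8=F, x9=T, x10=F, x11=F, x12=T, x13=F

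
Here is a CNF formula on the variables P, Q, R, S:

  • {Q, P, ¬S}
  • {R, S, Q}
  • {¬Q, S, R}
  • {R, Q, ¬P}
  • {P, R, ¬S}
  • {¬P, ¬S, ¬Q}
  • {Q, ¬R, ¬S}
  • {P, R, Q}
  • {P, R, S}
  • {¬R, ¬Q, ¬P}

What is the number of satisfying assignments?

4

Satisfying assignments:
  P=F Q=F R=T S=F
  P=F Q=T R=T S=F
  P=F Q=T R=T S=T
  P=T Q=F R=T S=F
Count: 4.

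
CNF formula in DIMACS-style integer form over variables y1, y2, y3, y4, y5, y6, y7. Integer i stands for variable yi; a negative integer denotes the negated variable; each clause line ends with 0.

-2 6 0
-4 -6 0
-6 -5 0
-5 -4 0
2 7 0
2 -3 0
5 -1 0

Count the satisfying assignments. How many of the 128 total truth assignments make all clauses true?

Split on y2, then y5.
  y2=T, y5=T: a clause becomes empty — 0.
  y2=T, y5=F: remaining (y1,y3,y4,y6,y7) ∈ {(F,F,F,T,F); (F,F,F,T,T); (F,T,F,T,F); (F,T,F,T,T)} — 4.
  y2=F, y5=T: remaining (y1,y3,y4,y6,y7) ∈ {(F,F,F,F,T); (T,F,F,F,T)} — 2.
  y2=F, y5=F: remaining (y1,y3,y4,y6,y7) ∈ {(F,F,F,F,T); (F,F,F,T,T); (F,F,T,F,T)} — 3.
Total: 0 + 4 + 2 + 3 = 9.

9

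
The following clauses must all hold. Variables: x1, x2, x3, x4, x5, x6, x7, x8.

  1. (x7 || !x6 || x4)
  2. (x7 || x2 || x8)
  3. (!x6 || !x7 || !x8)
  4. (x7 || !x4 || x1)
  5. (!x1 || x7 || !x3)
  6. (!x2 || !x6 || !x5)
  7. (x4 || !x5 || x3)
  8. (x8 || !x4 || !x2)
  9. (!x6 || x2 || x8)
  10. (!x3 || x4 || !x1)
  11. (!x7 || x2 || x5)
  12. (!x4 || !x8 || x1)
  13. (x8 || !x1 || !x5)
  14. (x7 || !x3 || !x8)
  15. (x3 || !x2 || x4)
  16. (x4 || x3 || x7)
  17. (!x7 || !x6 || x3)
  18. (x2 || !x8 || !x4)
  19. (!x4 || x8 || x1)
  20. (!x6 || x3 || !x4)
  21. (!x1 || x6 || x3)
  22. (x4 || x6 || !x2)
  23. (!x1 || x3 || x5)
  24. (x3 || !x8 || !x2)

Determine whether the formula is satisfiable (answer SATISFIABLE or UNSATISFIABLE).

SATISFIABLE

Try x1 = False.
For the remaining variables, x2 = True, x3 = True, x4 = False, x5 = False, x6 = True, x7 = True, x8 = False works.
So x1=F, x2=T, x3=T, x4=F, x5=F, x6=T, x7=T, x8=F is a satisfying assignment.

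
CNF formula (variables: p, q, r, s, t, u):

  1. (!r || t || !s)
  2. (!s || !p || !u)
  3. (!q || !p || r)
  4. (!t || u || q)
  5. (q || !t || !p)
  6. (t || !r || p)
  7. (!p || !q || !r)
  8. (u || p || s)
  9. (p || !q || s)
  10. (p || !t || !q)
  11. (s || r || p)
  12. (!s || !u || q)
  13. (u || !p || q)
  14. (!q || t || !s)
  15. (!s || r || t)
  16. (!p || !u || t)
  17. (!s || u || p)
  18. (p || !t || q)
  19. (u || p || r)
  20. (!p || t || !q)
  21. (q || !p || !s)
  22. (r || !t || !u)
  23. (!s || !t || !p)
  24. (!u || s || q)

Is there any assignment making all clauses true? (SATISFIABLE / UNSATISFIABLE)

UNSATISFIABLE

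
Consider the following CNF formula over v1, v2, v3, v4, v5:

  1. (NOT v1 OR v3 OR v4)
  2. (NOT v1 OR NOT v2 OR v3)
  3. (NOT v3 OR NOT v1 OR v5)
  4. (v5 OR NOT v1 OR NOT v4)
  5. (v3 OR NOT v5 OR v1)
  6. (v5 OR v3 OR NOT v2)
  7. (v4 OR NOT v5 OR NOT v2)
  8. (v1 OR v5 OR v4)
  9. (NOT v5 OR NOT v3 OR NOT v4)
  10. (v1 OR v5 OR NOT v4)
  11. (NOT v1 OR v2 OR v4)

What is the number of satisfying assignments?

2

The models are:
  v1=0 v2=0 v3=1 v4=0 v5=1
  v1=1 v2=0 v3=0 v4=1 v5=1
Count: 2.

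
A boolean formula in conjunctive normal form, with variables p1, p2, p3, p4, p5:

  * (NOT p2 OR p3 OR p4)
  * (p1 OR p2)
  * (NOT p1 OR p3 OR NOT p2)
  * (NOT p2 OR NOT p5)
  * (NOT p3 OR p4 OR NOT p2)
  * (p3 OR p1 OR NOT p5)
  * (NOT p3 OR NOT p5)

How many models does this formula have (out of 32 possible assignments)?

9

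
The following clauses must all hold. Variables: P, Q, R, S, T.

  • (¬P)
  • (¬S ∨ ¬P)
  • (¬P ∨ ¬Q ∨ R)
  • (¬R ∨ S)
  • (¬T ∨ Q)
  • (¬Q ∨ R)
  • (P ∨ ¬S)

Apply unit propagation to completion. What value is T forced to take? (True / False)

(¬P) is a unit clause: P = False.
In (¬S ∨ P), P is now false; ¬S must hold, so S = False.
(¬R ∨ S) with S = False leaves only ¬R, so R = False.
(¬Q ∨ R): since R = False, the clause reduces to (¬Q). Q = False.
From (¬T ∨ Q) and Q = False: T = False.

False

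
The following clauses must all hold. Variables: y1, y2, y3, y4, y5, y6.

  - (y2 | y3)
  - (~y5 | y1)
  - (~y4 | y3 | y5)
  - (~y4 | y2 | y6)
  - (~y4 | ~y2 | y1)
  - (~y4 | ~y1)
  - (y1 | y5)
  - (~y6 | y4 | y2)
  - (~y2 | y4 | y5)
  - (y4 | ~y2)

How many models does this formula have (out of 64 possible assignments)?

Satisfying assignments:
  y1=1 y2=0 y3=1 y4=0 y5=0 y6=0
  y1=1 y2=0 y3=1 y4=0 y5=1 y6=0
That's 2 in total.

2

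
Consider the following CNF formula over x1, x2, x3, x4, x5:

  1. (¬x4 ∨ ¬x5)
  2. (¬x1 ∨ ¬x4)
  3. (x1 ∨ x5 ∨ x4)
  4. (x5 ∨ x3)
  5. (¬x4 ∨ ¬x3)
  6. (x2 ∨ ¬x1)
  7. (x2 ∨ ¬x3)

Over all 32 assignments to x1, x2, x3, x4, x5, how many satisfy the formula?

6

The models are:
  x1=F x2=F x3=F x4=F x5=T
  x1=F x2=T x3=F x4=F x5=T
  x1=F x2=T x3=T x4=F x5=T
  x1=T x2=T x3=F x4=F x5=T
  x1=T x2=T x3=T x4=F x5=F
  x1=T x2=T x3=T x4=F x5=T
That's 6 in total.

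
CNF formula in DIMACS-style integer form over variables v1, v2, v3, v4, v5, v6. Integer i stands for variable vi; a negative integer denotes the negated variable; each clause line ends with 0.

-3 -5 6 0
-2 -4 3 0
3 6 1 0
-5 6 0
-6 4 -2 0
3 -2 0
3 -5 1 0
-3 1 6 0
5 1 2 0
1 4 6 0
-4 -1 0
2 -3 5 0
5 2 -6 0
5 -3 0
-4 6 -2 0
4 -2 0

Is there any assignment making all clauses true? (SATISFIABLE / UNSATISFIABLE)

Branch on v1: take v1 = True.
  then v4 is forced to False.
  then v2 is forced to False.
The remaining clauses are satisfied by v3 = True, v5 = True, v6 = True.
So v1 = True, v2 = False, v3 = True, v4 = False, v5 = True, v6 = True is a satisfying assignment.

SATISFIABLE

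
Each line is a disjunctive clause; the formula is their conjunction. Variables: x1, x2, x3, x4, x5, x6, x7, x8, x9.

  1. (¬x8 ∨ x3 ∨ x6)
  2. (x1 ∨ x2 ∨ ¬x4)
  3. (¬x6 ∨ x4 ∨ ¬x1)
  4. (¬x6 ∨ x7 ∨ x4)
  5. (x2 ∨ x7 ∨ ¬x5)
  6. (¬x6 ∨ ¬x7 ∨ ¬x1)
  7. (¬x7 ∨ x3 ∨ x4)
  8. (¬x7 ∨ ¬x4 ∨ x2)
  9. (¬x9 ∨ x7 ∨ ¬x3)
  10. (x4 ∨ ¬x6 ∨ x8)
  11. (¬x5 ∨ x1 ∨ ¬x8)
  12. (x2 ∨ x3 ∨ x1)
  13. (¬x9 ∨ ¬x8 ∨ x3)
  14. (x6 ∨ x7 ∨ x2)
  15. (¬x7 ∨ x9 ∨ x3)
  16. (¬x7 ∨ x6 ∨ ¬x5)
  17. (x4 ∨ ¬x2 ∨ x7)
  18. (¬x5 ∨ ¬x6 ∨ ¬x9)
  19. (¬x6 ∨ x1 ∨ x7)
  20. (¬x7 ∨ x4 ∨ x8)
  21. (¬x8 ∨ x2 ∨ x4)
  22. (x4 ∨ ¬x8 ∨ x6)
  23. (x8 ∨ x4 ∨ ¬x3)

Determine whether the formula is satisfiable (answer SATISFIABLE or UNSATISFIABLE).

SATISFIABLE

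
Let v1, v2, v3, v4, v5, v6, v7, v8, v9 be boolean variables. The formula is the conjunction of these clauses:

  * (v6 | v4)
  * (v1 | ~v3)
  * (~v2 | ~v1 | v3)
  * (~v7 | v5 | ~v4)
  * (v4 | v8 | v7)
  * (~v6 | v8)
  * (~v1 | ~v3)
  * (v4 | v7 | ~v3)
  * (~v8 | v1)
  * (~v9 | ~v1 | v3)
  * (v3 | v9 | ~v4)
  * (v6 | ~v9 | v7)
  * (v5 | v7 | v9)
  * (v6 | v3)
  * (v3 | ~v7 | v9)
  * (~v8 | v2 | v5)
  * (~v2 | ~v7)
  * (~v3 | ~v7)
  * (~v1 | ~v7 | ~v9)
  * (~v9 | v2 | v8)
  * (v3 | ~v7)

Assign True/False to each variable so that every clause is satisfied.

Pure literal: v5 appears only positively; assign v5 = True.
Branch on v1: take v1 = True.
  then v3 is forced to False.
  then v2 is forced to False.
  then v9 is forced to False.
  then v4 is forced to False.
  then v6 is forced to True.
  then v8 is forced to True.
  then v7 is forced to False.

v1=T, v2=F, v3=F, v4=F, v5=T, v6=T, v7=F, v8=T, v9=F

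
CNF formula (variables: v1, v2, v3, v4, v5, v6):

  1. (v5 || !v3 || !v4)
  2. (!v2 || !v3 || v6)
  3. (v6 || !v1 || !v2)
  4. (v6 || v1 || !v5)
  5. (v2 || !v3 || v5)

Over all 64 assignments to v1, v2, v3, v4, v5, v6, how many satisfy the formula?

Split on v2, then v3.
  v2=1, v3=1: v1 free; 3 ways for (v4,v5,v6) × 2^1 = 6.
  v2=1, v3=0: v4 free; 5 ways for (v1,v5,v6) × 2^1 = 10.
  v2=0, v3=1: v4 free; 3 ways for (v1,v5,v6) × 2^1 = 6.
  v2=0, v3=0: v4 free; 7 ways for (v1,v5,v6) × 2^1 = 14.
Total: 6 + 10 + 6 + 14 = 36.

36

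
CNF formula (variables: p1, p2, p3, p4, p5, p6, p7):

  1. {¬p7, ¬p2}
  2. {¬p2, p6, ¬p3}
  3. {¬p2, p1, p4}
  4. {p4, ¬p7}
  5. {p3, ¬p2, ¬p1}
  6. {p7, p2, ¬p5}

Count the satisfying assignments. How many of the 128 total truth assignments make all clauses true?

Split on p2, then p7.
  p2=T, p7=T: a clause becomes empty — 0.
  p2=T, p7=F: p5 free; 5 ways for (p1,p3,p4,p6) × 2^1 = 10.
  p2=F, p7=T: forces p4=T; p1, p3, p5, p6 free → 2^4 = 16.
  p2=F, p7=F: forces p5=F; p1, p3, p4, p6 free → 2^4 = 16.
Total: 0 + 10 + 16 + 16 = 42.

42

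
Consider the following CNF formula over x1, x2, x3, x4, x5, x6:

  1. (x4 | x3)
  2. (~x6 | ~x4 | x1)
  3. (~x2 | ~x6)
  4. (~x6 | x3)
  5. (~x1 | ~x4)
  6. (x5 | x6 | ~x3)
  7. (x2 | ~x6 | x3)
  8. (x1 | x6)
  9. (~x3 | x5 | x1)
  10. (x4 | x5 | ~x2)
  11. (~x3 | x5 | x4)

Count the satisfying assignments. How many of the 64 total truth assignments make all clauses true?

4

The models are:
  x1=F x2=F x3=T x4=F x5=T x6=T
  x1=T x2=F x3=T x4=F x5=T x6=F
  x1=T x2=F x3=T x4=F x5=T x6=T
  x1=T x2=T x3=T x4=F x5=T x6=F
Count: 4.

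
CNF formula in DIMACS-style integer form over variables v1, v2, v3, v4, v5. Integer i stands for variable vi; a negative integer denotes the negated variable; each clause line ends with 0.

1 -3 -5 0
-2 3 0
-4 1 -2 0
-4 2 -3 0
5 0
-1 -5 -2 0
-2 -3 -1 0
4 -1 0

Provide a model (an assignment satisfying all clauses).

v1=T, v2=F, v3=F, v4=T, v5=T

Check each clause:
  1. (~v5 | v1 | ~v3) — v1 is true.
  2. (~v2 | v3) — ~v2 is true.
  3. (v1 | ~v4 | ~v2) — v1 is true.
  4. (~v4 | ~v3 | v2) — ~v3 is true.
  5. (v5) — v5 is true.
  6. (~v2 | ~v1 | ~v5) — ~v2 is true.
  7. (~v1 | ~v3 | ~v2) — ~v3 is true.
  8. (~v1 | v4) — v4 is true.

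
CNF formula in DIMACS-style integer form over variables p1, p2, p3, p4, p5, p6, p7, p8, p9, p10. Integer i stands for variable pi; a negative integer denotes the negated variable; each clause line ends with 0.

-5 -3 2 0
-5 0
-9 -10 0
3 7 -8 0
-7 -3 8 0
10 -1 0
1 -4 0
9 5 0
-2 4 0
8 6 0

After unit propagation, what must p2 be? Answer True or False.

False

Unit clause (~p5) sets p5 = False.
In (p5 | p9), p5 is now false; p9 must hold, so p9 = True.
In (~p9 | ~p10), ~p9 is now false; ~p10 must hold, so p10 = False.
From (p10 | ~p1) and p10 = False: p1 = False.
From (~p4 | p1) and p1 = False: p4 = False.
(p4 | ~p2) with p4 = False leaves only ~p2, so p2 = False.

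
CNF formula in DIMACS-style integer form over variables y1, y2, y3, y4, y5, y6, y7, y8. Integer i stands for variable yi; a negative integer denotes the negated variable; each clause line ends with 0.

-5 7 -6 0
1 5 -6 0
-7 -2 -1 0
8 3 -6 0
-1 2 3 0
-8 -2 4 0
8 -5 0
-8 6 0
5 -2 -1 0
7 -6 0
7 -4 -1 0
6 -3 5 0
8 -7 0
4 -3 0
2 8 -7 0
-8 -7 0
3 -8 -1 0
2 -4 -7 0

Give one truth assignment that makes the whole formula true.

y1=False  y2=False  y3=False  y4=False  y5=False  y6=False  y7=False  y8=False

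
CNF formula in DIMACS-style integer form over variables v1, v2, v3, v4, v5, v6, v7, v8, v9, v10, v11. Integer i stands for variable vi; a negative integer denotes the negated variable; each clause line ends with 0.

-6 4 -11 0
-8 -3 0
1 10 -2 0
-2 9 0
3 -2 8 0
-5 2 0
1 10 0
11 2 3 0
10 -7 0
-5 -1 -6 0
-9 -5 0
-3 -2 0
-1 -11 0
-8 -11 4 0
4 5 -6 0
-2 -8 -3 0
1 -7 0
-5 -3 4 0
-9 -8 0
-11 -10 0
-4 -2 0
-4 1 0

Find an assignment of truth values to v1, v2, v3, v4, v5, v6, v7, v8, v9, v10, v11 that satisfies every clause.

v1=T, v2=F, v3=T, v4=F, v5=F, v6=F, v7=F, v8=F, v9=T, v10=T, v11=F

Pure literal: v6 appears only negated; assign v6 = False.
v7 occurs only negated in the remaining clauses — set v7 = False.
Try v1 = True.
  then v11 is forced to False.
Branch on v2: take v2 = False.
  then v5 is forced to False.
  then v3 is forced to True.
  then v8 is forced to False.
v4, v9, v10 are now unconstrained; take v4 = False, v9 = True, v10 = True.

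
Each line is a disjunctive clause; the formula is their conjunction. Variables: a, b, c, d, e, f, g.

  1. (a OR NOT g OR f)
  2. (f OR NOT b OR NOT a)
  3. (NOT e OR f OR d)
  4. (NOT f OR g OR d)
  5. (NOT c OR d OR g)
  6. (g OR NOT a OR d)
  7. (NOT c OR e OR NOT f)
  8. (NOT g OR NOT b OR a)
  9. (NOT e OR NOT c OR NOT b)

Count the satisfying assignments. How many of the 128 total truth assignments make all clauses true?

45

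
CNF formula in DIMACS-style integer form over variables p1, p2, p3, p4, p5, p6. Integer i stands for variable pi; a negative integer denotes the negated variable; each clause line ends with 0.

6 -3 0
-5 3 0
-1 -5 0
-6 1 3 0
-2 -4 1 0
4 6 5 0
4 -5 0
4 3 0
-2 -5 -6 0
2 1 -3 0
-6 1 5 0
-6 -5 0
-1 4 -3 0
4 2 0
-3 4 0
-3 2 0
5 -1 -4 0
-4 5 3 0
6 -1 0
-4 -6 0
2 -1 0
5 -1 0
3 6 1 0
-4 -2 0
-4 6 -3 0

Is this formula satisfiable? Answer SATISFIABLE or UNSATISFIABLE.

UNSATISFIABLE

p4 = True:
  propagation gives p6=False, p3=False, p5=False; an empty clause results — contradiction.
p4 = False:
  propagation gives p5=False, p6=True, p3=True; an empty clause results — contradiction.
Every branch closes, so no satisfying assignment exists.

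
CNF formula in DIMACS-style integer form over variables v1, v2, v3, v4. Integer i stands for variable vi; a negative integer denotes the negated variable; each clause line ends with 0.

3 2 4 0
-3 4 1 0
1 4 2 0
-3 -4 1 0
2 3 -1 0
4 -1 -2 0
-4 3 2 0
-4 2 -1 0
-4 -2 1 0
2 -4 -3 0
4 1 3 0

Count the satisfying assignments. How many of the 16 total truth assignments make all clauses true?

3

The models are:
  v1=T v2=F v3=T v4=F
  v1=T v2=T v3=F v4=T
  v1=T v2=T v3=T v4=T
That's 3 in total.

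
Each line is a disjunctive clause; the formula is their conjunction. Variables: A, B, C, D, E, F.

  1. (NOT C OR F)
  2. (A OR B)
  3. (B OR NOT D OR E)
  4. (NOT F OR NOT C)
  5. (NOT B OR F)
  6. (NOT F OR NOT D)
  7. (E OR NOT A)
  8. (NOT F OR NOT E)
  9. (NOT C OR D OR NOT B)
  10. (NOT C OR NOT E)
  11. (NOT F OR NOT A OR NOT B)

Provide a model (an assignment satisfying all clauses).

A=T, B=F, C=F, D=F, E=T, F=F

Check each clause:
  1. (F OR NOT C) — NOT C is true.
  2. (B OR A) — A is true.
  3. (E OR B OR NOT D) — NOT D is true.
  4. (NOT F OR NOT C) — NOT F is true.
  5. (F OR NOT B) — NOT B is true.
  6. (NOT D OR NOT F) — NOT F is true.
  7. (E OR NOT A) — E is true.
  8. (NOT E OR NOT F) — NOT F is true.
  9. (NOT C OR D OR NOT B) — NOT C is true.
  10. (NOT E OR NOT C) — NOT C is true.
  11. (NOT A OR NOT B OR NOT F) — NOT F is true.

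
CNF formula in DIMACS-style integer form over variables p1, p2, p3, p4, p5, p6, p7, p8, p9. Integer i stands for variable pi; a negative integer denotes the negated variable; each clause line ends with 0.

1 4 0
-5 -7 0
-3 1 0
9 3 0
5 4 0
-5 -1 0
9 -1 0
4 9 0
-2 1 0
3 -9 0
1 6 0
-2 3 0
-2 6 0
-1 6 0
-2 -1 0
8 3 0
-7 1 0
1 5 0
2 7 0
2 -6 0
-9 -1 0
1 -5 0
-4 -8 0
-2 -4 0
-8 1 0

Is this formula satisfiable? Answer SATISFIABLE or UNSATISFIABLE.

p1 = True:
  propagation gives p5=False, p4=True, p9=True; an empty clause results — contradiction.
p1 = False:
  propagation gives p4=True, p3=False, p9=True; an empty clause results — contradiction.
Every branch closes, so no satisfying assignment exists.

UNSATISFIABLE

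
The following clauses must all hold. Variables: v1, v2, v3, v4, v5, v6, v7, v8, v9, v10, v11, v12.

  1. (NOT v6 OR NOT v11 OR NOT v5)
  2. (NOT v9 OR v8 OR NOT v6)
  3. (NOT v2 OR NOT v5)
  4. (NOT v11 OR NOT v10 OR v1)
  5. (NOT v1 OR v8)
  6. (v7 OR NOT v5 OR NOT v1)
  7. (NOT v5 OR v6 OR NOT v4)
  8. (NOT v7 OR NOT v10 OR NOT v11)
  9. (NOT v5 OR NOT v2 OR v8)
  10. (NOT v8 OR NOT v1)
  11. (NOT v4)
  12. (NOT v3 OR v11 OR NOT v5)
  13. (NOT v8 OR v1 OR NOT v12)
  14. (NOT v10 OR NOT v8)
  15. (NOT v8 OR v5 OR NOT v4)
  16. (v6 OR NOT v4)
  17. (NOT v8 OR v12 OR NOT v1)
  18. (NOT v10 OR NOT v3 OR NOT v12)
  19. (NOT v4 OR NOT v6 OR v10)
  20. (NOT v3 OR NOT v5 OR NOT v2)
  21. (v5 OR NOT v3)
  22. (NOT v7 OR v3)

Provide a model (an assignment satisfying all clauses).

v1=False, v2=False, v3=False, v4=False, v5=False, v6=False, v7=False, v8=False, v9=False, v10=False, v11=True, v12=False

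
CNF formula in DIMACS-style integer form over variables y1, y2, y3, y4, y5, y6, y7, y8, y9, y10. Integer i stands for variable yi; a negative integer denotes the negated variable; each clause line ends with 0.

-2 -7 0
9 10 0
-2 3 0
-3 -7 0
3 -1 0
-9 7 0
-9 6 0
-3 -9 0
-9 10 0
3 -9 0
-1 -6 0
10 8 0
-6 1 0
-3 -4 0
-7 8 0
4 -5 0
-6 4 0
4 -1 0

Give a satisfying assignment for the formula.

y2 occurs only negated in the remaining clauses — set y2 = False.
Pure literal: y5 appears only negated; assign y5 = False.
Try y1 = False.
  then y6 is forced to False.
  then y9 is forced to False.
  then y10 is forced to True.
Try y3 = True.
  then y7 is forced to False.
  then y4 is forced to False.
y8 is now unconstrained; take y8 = True.

y1=False, y2=False, y3=True, y4=False, y5=False, y6=False, y7=False, y8=True, y9=False, y10=True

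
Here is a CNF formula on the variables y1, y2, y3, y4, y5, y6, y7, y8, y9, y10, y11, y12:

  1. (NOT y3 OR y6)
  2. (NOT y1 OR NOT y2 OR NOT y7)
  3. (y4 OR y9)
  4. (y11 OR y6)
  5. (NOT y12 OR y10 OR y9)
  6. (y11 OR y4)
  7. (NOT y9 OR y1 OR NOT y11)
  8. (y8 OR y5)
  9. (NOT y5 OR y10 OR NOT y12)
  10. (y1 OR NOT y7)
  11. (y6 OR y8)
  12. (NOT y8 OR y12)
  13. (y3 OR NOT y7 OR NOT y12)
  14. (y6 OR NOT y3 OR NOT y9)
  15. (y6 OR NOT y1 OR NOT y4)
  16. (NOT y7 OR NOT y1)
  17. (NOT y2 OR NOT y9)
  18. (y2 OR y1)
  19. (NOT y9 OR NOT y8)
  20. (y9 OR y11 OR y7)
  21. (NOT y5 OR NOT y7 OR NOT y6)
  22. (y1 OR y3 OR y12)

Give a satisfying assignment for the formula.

y1=True, y2=False, y3=False, y4=True, y5=True, y6=True, y7=False, y8=False, y9=True, y10=False, y11=True, y12=False

Check each clause:
  1. (y6 OR NOT y3) — NOT y3 is true.
  2. (NOT y2 OR NOT y1 OR NOT y7) — NOT y7 is true.
  3. (y9 OR y4) — y9 is true.
  4. (y11 OR y6) — y11 is true.
  5. (y9 OR y10 OR NOT y12) — y9 is true.
  6. (y11 OR y4) — y11 is true.
  7. (NOT y9 OR y1 OR NOT y11) — y1 is true.
  8. (y5 OR y8) — y5 is true.
  9. (y10 OR NOT y5 OR NOT y12) — NOT y12 is true.
  10. (y1 OR NOT y7) — NOT y7 is true.
  11. (y8 OR y6) — y6 is true.
  12. (y12 OR NOT y8) — NOT y8 is true.
  13. (y3 OR NOT y7 OR NOT y12) — NOT y7 is true.
  14. (y6 OR NOT y3 OR NOT y9) — NOT y3 is true.
  15. (y6 OR NOT y4 OR NOT y1) — y6 is true.
  16. (NOT y7 OR NOT y1) — NOT y7 is true.
  17. (NOT y9 OR NOT y2) — NOT y2 is true.
  18. (y2 OR y1) — y1 is true.
  19. (NOT y9 OR NOT y8) — NOT y8 is true.
  20. (y11 OR y7 OR y9) — y9 is true.
  21. (NOT y6 OR NOT y7 OR NOT y5) — NOT y7 is true.
  22. (y3 OR y1 OR y12) — y1 is true.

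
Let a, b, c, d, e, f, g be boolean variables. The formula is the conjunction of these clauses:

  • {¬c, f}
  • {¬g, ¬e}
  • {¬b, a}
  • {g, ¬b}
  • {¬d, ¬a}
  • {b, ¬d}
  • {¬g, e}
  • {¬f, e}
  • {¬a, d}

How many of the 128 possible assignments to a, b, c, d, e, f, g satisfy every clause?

4

Satisfying assignments:
  a=F b=F c=F d=F e=F f=F g=F
  a=F b=F c=F d=F e=T f=F g=F
  a=F b=F c=F d=F e=T f=T g=F
  a=F b=F c=T d=F e=T f=T g=F
Count: 4.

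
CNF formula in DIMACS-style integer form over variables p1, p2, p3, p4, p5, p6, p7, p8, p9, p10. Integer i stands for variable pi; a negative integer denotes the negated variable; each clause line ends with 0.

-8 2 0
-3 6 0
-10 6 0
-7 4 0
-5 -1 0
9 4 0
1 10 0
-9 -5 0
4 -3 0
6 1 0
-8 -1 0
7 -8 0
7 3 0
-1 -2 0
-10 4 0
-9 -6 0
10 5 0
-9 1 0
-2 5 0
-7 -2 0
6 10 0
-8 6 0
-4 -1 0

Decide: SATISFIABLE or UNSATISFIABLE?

p8 occurs only negated in the remaining clauses — set p8 = False.
Try p1 = False.
  then p10 is forced to True.
  then p6 is forced to True.
  then p4 is forced to True.
  then p9 is forced to False.
Set p2 = False and propagate.
The remaining clauses are satisfied by p3 = False, p5 = False, p7 = True.
So p1=False, p2=False, p3=False, p4=True, p5=False, p6=True, p7=True, p8=False, p9=False, p10=True is a satisfying assignment.

SATISFIABLE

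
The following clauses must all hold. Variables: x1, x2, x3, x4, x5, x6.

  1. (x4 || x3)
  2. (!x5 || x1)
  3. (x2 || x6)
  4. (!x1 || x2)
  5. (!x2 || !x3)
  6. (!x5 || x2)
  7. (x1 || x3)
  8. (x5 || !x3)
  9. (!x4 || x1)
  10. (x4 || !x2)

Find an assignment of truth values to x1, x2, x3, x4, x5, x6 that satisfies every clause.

x1 = T, x2 = T, x3 = F, x4 = T, x5 = T, x6 = F

Check each clause:
  1. (x4 || x3) — x4 is true.
  2. (!x5 || x1) — x1 is true.
  3. (x6 || x2) — x2 is true.
  4. (!x1 || x2) — x2 is true.
  5. (!x3 || !x2) — !x3 is true.
  6. (x2 || !x5) — x2 is true.
  7. (x3 || x1) — x1 is true.
  8. (!x3 || x5) — x5 is true.
  9. (x1 || !x4) — x1 is true.
  10. (x4 || !x2) — x4 is true.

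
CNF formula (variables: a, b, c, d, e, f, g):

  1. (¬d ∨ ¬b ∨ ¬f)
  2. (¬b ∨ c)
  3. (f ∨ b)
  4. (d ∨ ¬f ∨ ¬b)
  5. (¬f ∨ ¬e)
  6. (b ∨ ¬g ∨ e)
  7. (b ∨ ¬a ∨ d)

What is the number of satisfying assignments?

Case analysis on b and f:
  b=T, f=T: a clause becomes empty — 0.
  b=T, f=F: forces c=T; a, d, e, g free → 2^4 = 16.
  b=F, f=T: c free; 3 ways for (a,d,e,g) × 2^1 = 6.
  b=F, f=F: a clause becomes empty — 0.
Total: 0 + 16 + 6 + 0 = 22.

22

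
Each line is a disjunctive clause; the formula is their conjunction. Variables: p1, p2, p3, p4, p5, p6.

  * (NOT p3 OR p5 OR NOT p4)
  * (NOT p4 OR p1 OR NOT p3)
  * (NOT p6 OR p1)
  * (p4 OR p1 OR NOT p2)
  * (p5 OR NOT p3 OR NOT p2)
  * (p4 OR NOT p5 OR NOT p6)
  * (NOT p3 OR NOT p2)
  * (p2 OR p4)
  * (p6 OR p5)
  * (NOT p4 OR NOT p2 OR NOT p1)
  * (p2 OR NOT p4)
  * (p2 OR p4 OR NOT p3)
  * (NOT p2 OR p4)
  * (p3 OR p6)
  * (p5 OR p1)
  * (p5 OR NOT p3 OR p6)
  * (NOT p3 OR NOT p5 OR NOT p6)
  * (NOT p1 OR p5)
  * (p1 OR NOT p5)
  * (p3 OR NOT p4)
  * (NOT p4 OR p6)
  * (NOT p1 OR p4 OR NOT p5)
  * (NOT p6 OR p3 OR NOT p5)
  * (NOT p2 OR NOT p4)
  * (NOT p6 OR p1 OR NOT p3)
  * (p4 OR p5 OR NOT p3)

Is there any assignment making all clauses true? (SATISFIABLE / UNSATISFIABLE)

UNSATISFIABLE

p4 = True:
  propagation gives p2=True; an empty clause results — contradiction.
p4 = False:
  propagation gives p2=True; an empty clause results — contradiction.
Every branch closes, so no satisfying assignment exists.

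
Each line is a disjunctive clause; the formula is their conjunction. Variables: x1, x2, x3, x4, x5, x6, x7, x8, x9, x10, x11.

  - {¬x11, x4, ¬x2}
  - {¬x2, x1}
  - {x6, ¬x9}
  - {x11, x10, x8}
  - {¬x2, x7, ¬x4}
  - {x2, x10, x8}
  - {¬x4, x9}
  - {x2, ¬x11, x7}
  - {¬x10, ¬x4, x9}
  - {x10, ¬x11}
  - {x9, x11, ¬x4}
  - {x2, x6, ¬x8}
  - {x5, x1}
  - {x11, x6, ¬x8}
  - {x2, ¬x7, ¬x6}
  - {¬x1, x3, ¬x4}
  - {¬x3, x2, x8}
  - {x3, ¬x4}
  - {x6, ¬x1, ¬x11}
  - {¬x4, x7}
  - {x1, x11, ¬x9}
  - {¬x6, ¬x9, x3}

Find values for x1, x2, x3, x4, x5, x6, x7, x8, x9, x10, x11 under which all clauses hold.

x1 = True, x2 = True, x3 = False, x4 = False, x5 = False, x6 = False, x7 = False, x8 = False, x9 = False, x10 = True, x11 = False

Set x1 = True and propagate.
Try x2 = True.
The remaining clauses are satisfied by x3 = False, x4 = False, x5 = False, x6 = False, x7 = False, x8 = False, x9 = False, x10 = True, x11 = False.
Every clause has at least one true literal under this assignment.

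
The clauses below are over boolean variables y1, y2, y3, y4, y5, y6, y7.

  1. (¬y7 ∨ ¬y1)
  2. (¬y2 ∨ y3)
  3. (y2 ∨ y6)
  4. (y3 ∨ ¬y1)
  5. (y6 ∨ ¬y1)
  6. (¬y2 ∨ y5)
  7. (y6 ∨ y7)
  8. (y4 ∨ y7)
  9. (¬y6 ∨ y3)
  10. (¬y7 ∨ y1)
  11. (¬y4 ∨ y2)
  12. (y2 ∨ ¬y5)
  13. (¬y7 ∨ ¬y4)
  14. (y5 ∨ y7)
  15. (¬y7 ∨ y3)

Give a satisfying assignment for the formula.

y1=1, y2=1, y3=1, y4=1, y5=1, y6=1, y7=0

Check each clause:
  1. (¬y7 ∨ ¬y1) — ¬y7 is true.
  2. (¬y2 ∨ y3) — y3 is true.
  3. (y6 ∨ y2) — y2 is true.
  4. (¬y1 ∨ y3) — y3 is true.
  5. (¬y1 ∨ y6) — y6 is true.
  6. (¬y2 ∨ y5) — y5 is true.
  7. (y7 ∨ y6) — y6 is true.
  8. (y7 ∨ y4) — y4 is true.
  9. (¬y6 ∨ y3) — y3 is true.
  10. (¬y7 ∨ y1) — y1 is true.
  11. (y2 ∨ ¬y4) — y2 is true.
  12. (y2 ∨ ¬y5) — y2 is true.
  13. (¬y4 ∨ ¬y7) — ¬y7 is true.
  14. (y7 ∨ y5) — y5 is true.
  15. (¬y7 ∨ y3) — ¬y7 is true.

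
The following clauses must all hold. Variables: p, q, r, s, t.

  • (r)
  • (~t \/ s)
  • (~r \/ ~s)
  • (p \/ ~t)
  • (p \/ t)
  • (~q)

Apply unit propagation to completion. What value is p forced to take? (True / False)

Unit clause (r) sets r = True.
From (~s \/ ~r) and r = True: s = False.
(~t \/ s) with s = False leaves only ~t, so t = False.
In (p \/ t), t is now false; p must hold, so p = True.

True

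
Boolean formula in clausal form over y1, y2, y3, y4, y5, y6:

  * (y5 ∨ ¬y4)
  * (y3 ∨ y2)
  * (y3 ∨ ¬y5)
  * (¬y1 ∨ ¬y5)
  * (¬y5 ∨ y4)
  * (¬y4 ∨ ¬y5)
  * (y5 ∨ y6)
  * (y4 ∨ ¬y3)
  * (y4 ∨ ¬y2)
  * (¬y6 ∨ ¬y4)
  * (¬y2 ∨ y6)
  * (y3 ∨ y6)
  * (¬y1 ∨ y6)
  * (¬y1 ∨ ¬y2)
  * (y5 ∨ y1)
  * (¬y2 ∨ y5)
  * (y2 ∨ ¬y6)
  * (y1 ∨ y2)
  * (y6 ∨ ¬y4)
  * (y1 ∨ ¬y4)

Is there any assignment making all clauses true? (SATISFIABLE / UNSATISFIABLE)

UNSATISFIABLE

y4 = True:
  propagation gives y5=True; an empty clause results — contradiction.
y4 = False:
  propagation gives y5=False, y6=True, y3=False, y2=True; an empty clause results — contradiction.
Every branch closes, so no satisfying assignment exists.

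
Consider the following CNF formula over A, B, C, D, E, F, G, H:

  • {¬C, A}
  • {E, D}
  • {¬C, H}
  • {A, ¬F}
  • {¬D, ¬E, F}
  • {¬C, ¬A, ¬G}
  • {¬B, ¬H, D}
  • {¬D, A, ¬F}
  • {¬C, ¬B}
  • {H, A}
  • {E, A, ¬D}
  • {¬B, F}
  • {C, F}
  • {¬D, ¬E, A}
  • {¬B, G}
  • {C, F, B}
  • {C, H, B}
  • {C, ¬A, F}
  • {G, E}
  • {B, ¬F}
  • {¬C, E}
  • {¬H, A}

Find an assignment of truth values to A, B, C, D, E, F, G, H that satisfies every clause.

Try A = True.
Branch on B: take B = True.
  then C is forced to False.
  then F is forced to True.
  then G is forced to True.
Set D = True and propagate.
E, H are now unconstrained; take E = True, H = True.

A=T  B=T  C=F  D=T  E=T  F=T  G=T  H=T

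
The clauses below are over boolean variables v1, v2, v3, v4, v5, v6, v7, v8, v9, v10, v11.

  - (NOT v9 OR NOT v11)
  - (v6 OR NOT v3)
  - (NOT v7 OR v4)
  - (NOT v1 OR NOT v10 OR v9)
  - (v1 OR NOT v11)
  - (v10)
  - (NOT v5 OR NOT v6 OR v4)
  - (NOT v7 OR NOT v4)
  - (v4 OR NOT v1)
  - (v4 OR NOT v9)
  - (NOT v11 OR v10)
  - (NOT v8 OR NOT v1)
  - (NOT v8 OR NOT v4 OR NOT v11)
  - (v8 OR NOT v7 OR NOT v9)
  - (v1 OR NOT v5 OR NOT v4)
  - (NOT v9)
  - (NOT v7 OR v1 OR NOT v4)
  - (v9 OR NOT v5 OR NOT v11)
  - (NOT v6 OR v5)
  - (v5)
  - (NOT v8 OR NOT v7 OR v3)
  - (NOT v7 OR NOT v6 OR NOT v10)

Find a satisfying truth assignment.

(v10) is a unit clause, so v10 = True.
(NOT v9) is a unit clause, so v9 = False.
Unit propagation: (NOT v1) forces v1 = False.
(NOT v11) is a unit clause, so v11 = False.
(v5) is a unit clause, so v5 = True.
The clause (NOT v4) is unit: v4 must be False.
Unit propagation: (NOT v7) forces v7 = False.
The clause (NOT v6) is unit: v6 must be False.
Unit propagation: (NOT v3) forces v3 = False.
v2, v8 are now unconstrained; take v2 = False, v8 = False.
Every clause has at least one true literal under this assignment.
Check each clause:
  1. (NOT v9 OR NOT v11) — NOT v11 is true.
  2. (v6 OR NOT v3) — NOT v3 is true.
  3. (NOT v7 OR v4) — NOT v7 is true.
  4. (v9 OR NOT v10 OR NOT v1) — NOT v1 is true.
  5. (NOT v11 OR v1) — NOT v11 is true.
  6. (v10) — v10 is true.
  7. (NOT v5 OR v4 OR NOT v6) — NOT v6 is true.
  8. (NOT v4 OR NOT v7) — NOT v7 is true.
  9. (NOT v1 OR v4) — NOT v1 is true.
  10. (NOT v9 OR v4) — NOT v9 is true.
  11. (v10 OR NOT v11) — v10 is true.
  12. (NOT v1 OR NOT v8) — NOT v8 is true.
  13. (NOT v4 OR NOT v8 OR NOT v11) — NOT v8 is true.
  14. (v8 OR NOT v9 OR NOT v7) — NOT v7 is true.
  15. (NOT v4 OR NOT v5 OR v1) — NOT v4 is true.
  16. (NOT v9) — NOT v9 is true.
  17. (NOT v4 OR v1 OR NOT v7) — NOT v4 is true.
  18. (v9 OR NOT v11 OR NOT v5) — NOT v11 is true.
  19. (v5 OR NOT v6) — NOT v6 is true.
  20. (v5) — v5 is true.
  21. (NOT v8 OR NOT v7 OR v3) — NOT v8 is true.
  22. (NOT v7 OR NOT v10 OR NOT v6) — NOT v7 is true.

v1 = F, v2 = F, v3 = F, v4 = F, v5 = T, v6 = F, v7 = F, v8 = F, v9 = F, v10 = T, v11 = F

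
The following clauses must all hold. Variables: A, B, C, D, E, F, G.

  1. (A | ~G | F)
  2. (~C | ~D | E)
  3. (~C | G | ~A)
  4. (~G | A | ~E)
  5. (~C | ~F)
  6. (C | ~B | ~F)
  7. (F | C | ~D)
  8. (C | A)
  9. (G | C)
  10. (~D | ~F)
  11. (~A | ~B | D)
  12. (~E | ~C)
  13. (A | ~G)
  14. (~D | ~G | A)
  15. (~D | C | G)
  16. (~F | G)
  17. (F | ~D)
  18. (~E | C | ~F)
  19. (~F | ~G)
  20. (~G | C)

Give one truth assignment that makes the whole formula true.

Branch on A: take A = False.
  then C is forced to True.
  then F is forced to False.
  then G is forced to False.
  then E is forced to False.
  then D is forced to False.
B is now unconstrained; take B = True.

A=False, B=True, C=True, D=False, E=False, F=False, G=False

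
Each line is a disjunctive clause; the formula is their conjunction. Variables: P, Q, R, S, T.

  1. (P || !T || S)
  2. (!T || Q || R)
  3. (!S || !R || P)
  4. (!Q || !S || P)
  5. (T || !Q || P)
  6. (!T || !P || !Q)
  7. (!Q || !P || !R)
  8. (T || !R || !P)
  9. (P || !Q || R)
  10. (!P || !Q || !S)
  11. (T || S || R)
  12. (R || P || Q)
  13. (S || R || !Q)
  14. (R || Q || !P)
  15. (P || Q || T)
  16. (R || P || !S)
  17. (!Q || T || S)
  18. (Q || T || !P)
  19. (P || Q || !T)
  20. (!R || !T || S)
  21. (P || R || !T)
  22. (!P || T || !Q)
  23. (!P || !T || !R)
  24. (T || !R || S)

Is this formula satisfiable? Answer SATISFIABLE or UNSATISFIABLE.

UNSATISFIABLE

P = True:
  T = True:
    propagation gives Q=False, R=True; an empty clause results — contradiction.
  T = False:
    propagation gives R=False, S=True, Q=False; an empty clause results — contradiction.
P = False:
  R = True:
    propagation gives S=False, T=False; an empty clause results — contradiction.
  R = False:
    propagation gives Q=False; an empty clause results — contradiction.
Every branch closes, so no satisfying assignment exists.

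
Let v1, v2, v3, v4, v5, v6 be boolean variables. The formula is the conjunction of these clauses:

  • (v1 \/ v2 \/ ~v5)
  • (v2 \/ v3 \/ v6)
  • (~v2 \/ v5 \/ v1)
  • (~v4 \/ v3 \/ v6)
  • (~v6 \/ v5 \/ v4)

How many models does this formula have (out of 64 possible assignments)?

33

Split on v2, then v5.
  v2=1, v5=1: v1 free; 7 ways for (v3,v4,v6) × 2^1 = 14.
  v2=1, v5=0: 5 of the 16 assignments to (v1,v3,v4,v6) work.
  v2=0, v5=1: v4 free; 3 ways for (v1,v3,v6) × 2^1 = 6.
  v2=0, v5=0: v1 free; 4 ways for (v3,v4,v6) × 2^1 = 8.
Total: 14 + 5 + 6 + 8 = 33.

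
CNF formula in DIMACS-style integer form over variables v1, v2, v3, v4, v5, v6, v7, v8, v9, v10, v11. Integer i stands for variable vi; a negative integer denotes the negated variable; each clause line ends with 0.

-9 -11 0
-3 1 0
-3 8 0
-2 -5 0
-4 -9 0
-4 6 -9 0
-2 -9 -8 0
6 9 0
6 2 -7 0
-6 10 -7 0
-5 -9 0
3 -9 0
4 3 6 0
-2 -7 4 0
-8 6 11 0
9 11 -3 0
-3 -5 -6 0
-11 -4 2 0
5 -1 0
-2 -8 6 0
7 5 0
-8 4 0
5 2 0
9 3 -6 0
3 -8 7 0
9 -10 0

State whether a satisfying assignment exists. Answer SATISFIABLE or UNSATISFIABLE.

UNSATISFIABLE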